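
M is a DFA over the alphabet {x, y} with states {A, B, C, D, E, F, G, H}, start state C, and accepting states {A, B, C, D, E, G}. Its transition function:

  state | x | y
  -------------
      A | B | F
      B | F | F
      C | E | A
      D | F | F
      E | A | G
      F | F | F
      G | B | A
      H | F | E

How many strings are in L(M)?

10

The useful subgraph on states {A, B, C, E, G} is acyclic, so L(M) is finite; the longest accepting path visits 5 useful states, giving maximum string length 4.
Counting accepting paths from C by length: 1 of length 0, 2 of length 1, 3 of length 2, 3 of length 3, 1 of length 4. Total 10.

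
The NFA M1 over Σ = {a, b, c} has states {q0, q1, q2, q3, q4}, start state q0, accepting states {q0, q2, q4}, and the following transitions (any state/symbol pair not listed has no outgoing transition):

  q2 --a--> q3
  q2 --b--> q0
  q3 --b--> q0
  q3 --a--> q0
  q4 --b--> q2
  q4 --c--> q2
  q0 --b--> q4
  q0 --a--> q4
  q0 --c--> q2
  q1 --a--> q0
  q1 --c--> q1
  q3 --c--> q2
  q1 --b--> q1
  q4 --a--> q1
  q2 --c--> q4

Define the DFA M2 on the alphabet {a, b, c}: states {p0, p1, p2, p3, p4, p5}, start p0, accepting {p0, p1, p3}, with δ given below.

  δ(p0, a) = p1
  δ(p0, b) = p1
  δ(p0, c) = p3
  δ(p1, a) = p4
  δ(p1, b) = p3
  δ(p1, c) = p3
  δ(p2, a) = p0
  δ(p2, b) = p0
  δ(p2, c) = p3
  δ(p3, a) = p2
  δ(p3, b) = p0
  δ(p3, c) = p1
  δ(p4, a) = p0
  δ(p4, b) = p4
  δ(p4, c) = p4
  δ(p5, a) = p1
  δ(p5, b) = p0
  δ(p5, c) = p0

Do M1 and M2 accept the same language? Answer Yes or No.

Exploring the product automaton M1 × M2 from the start pair (q0, p0), following both machines on each input symbol, reaches 5 state pairs: (q0, p0), (q4, p1), (q2, p3), (q1, p4), (q3, p2).
M1 accepts in {q0, q2, q4} and M2 accepts in {p0, p1, p3}. In every reachable pair the two components are either both accepting — (q0, p0), (q4, p1), (q2, p3) — or both non-accepting, so no string is accepted by exactly one of the machines: L(M1) \ L(M2) and L(M2) \ L(M1) are both empty.
Hence every string is accepted by M1 iff it is accepted by M2, and the two languages coincide.

Yes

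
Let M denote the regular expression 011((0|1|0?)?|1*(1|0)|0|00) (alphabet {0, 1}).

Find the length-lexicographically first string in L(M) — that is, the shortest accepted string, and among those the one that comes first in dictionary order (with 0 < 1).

By inspection of the expression, no string of length less than 3 matches, and 011 is the lexicographically first match of length 3.

011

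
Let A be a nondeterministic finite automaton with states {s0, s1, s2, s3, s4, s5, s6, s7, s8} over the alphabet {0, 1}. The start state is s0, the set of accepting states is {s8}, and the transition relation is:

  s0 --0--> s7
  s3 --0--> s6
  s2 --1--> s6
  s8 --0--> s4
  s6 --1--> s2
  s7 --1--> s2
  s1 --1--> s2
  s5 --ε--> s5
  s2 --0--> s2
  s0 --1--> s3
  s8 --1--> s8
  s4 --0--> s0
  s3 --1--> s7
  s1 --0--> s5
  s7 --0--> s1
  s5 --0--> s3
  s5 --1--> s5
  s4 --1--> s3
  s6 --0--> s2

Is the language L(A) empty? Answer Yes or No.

Yes

The states reachable from the start state are {s0, s1, s2, s3, s5, s6, s7}.
None of the accepting states {s8} is reachable, so no string is accepted and L(A) = ∅.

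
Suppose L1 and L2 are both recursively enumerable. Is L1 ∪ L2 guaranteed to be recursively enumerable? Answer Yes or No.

Yes

Simulate recognisers for L₁ and L₂ in parallel, alternating one step of each, and accept as soon as either accepts.
So the recursively enumerable languages are closed under union.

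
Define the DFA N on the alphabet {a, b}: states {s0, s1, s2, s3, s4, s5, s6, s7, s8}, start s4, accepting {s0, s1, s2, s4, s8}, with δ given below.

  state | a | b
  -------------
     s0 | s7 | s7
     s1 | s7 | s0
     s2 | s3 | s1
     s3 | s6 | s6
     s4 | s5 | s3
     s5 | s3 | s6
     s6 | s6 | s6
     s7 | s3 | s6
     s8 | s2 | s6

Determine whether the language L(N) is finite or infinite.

finite

The useful states (reachable from s4 and able to reach an accepting state) are {s4}.
Restricted to these states the transition graph has no cycle, so every accepting path has bounded length and L is finite.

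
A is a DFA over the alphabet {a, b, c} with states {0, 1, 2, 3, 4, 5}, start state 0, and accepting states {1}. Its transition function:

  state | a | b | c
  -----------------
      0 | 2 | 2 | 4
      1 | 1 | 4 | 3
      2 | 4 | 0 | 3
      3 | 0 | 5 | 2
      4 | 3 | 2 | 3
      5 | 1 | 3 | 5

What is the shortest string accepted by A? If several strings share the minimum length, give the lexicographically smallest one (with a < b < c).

acba

A breadth-first search from 0 reaches an accepting state first via the path 0 → 2 → 3 → 5 → 1 on input acba.
No string of length < 4 is accepted (BFS exhausts all shorter strings without reaching an accepting state), and acba is the lexicographically least accepting string of length 4.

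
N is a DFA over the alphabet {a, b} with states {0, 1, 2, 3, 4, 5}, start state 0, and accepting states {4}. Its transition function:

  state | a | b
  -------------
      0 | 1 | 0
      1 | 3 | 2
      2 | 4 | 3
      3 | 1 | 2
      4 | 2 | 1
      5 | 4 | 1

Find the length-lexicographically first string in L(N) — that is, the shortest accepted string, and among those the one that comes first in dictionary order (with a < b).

A breadth-first search from 0 reaches an accepting state first via the path 0 → 1 → 2 → 4 on input aba.
No string of length < 3 is accepted (BFS exhausts all shorter strings without reaching an accepting state), and aba is the lexicographically least accepting string of length 3.

aba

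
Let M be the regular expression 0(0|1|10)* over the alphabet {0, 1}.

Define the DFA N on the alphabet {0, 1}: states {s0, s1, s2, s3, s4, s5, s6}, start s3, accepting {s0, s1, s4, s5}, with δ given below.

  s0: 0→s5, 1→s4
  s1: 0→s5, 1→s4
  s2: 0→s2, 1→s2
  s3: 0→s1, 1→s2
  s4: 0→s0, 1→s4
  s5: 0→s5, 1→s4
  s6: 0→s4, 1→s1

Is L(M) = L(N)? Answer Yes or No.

Converting the expression M to a DFA (subset construction, then merging equivalent states) gives the minimal DFA with states {m0, m1, m2}, start state m0, accepting states {m1} and transitions m0: 0→m1, 1→m2; m1: 0→m1, 1→m1; m2: 0→m2, 1→m2.
Exploring the product automaton M × N from the start pair (m0, s3), following both machines on each input symbol, reaches 6 state pairs: (m0, s3), (m1, s1), (m2, s2), (m1, s5), (m1, s4), (m1, s0).
M accepts in {m1} and N accepts in {s0, s1, s4, s5}. In every reachable pair the two components are either both accepting — (m1, s1), (m1, s5), (m1, s4), (m1, s0) — or both non-accepting, so no string is accepted by exactly one of the machines: L(M) \ L(N) and L(N) \ L(M) are both empty.
Hence every string is accepted by M iff it is accepted by N, and the two languages coincide.

Yes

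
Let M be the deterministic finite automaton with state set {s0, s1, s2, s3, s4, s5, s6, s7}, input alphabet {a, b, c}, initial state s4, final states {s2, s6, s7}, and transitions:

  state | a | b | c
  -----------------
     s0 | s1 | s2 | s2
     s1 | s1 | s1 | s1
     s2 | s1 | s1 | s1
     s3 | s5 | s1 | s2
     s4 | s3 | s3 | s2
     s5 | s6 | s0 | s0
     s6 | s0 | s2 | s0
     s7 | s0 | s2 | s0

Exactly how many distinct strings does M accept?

The useful subgraph on states {s0, s2, s3, s4, s5, s6} is acyclic, so L(M) is finite; the longest accepting path visits 6 useful states, giving maximum string length 5.
Counting accepting paths from s4 by length: 1 of length 1, 2 of length 2, 2 of length 3, 10 of length 4, 8 of length 5. Total 23.

23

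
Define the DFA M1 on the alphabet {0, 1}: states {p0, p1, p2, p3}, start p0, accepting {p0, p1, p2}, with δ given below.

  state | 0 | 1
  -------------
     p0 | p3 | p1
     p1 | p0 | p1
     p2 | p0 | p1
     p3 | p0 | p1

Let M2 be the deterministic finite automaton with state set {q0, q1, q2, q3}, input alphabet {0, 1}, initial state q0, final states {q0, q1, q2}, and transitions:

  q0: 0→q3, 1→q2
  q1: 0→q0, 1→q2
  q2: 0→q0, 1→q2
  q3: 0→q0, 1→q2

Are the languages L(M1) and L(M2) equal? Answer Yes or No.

Yes

Exploring the product automaton M1 × M2 from the start pair (p0, q0), following both machines on each input symbol, reaches 3 state pairs: (p0, q0), (p3, q3), (p1, q2).
M1 accepts in {p0, p1, p2} and M2 accepts in {q0, q1, q2}. In every reachable pair the two components are either both accepting — (p0, q0), (p1, q2) — or both non-accepting, so no string is accepted by exactly one of the machines: L(M1) \ L(M2) and L(M2) \ L(M1) are both empty.
Hence every string is accepted by M1 iff it is accepted by M2, and the two languages coincide.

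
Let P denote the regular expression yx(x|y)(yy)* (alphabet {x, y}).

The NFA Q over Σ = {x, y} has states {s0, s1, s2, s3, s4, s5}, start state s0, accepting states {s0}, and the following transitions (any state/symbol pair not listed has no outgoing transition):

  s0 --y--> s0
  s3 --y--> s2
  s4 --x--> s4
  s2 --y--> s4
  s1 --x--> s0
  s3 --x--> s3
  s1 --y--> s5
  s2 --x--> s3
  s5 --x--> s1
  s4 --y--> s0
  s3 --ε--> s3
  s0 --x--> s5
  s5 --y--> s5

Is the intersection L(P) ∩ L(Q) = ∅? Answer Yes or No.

Yes

Converting the expression P to a DFA (subset construction, then merging equivalent states) gives the minimal DFA with states {p0, p1, p2, p3, p4, p5}, start state p0, accepting states {p4} and transitions p0: x→p1, y→p2; p1: x→p1, y→p1; p2: x→p3, y→p1; p3: x→p4, y→p4; p4: x→p1, y→p5; p5: x→p1, y→p4.
Exploring the product automaton P × Q from the start pair (p0, s0), following both machines on each input symbol, reaches 9 state pairs: (p0, s0), (p1, s5), (p2, s0), (p1, s1), (p3, s5), (p1, s0), (p4, s1), (p4, s5), (p5, s5).
P accepts in {p4} and Q accepts in {s0}; no reachable pair has both components accepting, so no string drives both machines to acceptance simultaneously and L(P) ∩ L(Q) = ∅.
So no string is accepted by both, and the intersection is empty.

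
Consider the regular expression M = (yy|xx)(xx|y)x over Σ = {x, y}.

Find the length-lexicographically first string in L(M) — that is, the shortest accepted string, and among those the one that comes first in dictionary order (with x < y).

xxyx

By inspection of the expression, no string of length less than 4 matches, and xxyx is the lexicographically first match of length 4.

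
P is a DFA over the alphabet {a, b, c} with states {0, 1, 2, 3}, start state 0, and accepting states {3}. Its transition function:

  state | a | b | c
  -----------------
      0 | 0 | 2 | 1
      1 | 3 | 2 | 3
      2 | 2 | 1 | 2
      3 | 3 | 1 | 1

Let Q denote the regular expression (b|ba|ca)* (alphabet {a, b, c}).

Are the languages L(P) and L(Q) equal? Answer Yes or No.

The string cc is accepted by P but rejected by Q.
So L(P) ≠ L(Q).

No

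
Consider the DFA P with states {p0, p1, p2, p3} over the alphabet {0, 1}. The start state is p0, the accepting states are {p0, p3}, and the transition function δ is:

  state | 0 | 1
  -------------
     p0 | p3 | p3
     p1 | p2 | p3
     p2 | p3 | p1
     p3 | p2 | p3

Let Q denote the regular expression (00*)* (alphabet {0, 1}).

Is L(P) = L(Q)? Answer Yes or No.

No

The string 1 is accepted by P but rejected by Q.
So L(P) ≠ L(Q).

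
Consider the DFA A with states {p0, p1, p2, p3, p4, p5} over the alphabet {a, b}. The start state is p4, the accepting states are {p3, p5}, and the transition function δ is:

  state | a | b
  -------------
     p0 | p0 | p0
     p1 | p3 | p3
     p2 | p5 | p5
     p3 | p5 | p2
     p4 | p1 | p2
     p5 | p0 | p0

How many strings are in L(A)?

10

The useful subgraph on states {p1, p2, p3, p4, p5} is acyclic, so L(A) is finite; the longest accepting path visits 5 useful states, giving maximum string length 4.
Counting accepting paths from p4 by length: 4 of length 2, 2 of length 3, 4 of length 4. Total 10.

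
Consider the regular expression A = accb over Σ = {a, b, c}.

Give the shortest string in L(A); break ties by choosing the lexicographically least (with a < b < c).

By inspection of the expression, no string of length less than 4 matches, and accb is the lexicographically first match of length 4.

accb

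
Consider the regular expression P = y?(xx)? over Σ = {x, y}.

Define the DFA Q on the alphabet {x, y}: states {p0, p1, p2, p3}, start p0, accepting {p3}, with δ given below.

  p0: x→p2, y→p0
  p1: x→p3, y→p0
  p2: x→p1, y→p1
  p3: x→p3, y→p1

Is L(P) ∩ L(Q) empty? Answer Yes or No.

Converting the expression P to a DFA (subset construction, then merging equivalent states) gives the minimal DFA with states {r0, r1, r2, r3, r4}, start state r0, accepting states {r0, r2, r3} and transitions r0: x→r1, y→r2; r1: x→r3, y→r4; r2: x→r1, y→r4; r3: x→r4, y→r4; r4: x→r4, y→r4.
Exploring the product automaton P × Q from the start pair (r0, p0), following both machines on each input symbol, reaches 8 state pairs: (r0, p0), (r1, p2), (r2, p0), (r3, p1), (r4, p1), (r4, p0), (r4, p3), (r4, p2).
P accepts in {r0, r2, r3} and Q accepts in {p3}; no reachable pair has both components accepting, so no string drives both machines to acceptance simultaneously and L(P) ∩ L(Q) = ∅.
So no string is accepted by both, and the intersection is empty.

Yes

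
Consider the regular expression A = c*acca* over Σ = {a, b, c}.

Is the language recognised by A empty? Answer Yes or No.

The string acc matches the expression, so it belongs to L(A).
Since L(A) contains at least one string, it is not empty.

No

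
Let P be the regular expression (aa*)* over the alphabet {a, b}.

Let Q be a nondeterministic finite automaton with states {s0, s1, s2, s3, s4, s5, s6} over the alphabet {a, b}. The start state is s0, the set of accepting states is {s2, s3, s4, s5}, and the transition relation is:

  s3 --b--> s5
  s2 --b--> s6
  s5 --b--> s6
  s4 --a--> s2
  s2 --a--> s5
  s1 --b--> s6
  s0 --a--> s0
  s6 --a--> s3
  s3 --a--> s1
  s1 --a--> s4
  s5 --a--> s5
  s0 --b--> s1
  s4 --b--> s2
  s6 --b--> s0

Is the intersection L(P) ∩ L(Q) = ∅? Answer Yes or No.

Yes

Converting the expression P to a DFA (subset construction, then merging equivalent states) gives the minimal DFA with states {p0, p1}, start state p0, accepting states {p0} and transitions p0: a→p0, b→p1; p1: a→p1, b→p1.
Exploring the product automaton P × Q from the start pair (p0, s0), following both machines on each input symbol, reaches 8 state pairs: (p0, s0), (p1, s1), (p1, s4), (p1, s6), (p1, s2), (p1, s3), (p1, s0), (p1, s5).
P accepts in {p0} and Q accepts in {s2, s3, s4, s5}; no reachable pair has both components accepting, so no string drives both machines to acceptance simultaneously and L(P) ∩ L(Q) = ∅.
So no string is accepted by both, and the intersection is empty.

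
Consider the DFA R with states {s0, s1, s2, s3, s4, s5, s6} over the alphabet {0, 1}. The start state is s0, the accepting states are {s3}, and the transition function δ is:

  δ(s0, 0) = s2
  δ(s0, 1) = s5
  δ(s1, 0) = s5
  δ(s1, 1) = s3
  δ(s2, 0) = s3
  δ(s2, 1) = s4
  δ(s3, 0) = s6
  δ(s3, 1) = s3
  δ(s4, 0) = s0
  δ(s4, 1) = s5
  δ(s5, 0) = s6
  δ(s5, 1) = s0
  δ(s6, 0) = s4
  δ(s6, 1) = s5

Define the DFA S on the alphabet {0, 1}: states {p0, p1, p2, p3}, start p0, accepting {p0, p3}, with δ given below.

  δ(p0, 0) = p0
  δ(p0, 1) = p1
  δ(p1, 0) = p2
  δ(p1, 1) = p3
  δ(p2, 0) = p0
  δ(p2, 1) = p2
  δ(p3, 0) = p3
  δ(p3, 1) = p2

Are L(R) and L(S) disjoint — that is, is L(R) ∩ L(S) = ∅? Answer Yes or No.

The string 00 is accepted by both R and S.
Hence L(R) ∩ L(S) ≠ ∅.

No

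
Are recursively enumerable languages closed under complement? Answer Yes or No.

If both L and its complement were r.e., running the two recognisers in parallel would decide L, so L would be recursive; but there are r.e. languages that are not recursive (e.g. the halting problem), and their complements are therefore not r.e.

No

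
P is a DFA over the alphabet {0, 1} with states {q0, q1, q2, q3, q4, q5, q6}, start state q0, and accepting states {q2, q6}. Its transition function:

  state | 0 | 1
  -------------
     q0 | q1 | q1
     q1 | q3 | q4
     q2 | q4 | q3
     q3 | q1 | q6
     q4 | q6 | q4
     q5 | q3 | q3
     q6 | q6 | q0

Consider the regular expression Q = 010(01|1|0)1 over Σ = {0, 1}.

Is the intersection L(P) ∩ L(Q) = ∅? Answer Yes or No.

Converting the expression Q to a DFA (subset construction, then merging equivalent states) gives the minimal DFA with states {r0, r1, r2, r3, r4, r5, r6, r7, r8}, start state r0, accepting states {r7, r8} and transitions r0: 0→r1, 1→r2; r1: 0→r2, 1→r3; r2: 0→r2, 1→r2; r3: 0→r4, 1→r2; r4: 0→r5, 1→r6; r5: 0→r2, 1→r7; r6: 0→r2, 1→r8; r7: 0→r2, 1→r8; r8: 0→r2, 1→r2.
Exploring the product automaton P × Q from the start pair (q0, r0), following both machines on each input symbol, reaches 13 state pairs: (q0, r0), (q1, r1), (q1, r2), (q3, r2), (q4, r3), (q4, r2), (q6, r2), (q6, r4), (q0, r2), (q6, r5), (q0, r6), (q0, r7), (q1, r8).
P accepts in {q2, q6} and Q accepts in {r7, r8}; no reachable pair has both components accepting, so no string drives both machines to acceptance simultaneously and L(P) ∩ L(Q) = ∅.
So no string is accepted by both, and the intersection is empty.

Yes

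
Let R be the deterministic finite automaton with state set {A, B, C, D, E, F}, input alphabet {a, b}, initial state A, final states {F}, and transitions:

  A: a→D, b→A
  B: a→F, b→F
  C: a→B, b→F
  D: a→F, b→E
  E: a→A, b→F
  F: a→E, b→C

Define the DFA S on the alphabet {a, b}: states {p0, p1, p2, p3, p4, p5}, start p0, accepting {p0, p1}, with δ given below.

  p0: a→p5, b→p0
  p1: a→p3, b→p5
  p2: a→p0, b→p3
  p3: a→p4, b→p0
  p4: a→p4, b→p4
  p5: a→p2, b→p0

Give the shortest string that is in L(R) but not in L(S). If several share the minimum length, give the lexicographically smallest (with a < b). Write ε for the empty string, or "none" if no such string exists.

aa

The string aa is accepted by R but not by S.
No shorter string lies in the difference, and aa is the lexicographically first length-2 string in L(R) \ L(S).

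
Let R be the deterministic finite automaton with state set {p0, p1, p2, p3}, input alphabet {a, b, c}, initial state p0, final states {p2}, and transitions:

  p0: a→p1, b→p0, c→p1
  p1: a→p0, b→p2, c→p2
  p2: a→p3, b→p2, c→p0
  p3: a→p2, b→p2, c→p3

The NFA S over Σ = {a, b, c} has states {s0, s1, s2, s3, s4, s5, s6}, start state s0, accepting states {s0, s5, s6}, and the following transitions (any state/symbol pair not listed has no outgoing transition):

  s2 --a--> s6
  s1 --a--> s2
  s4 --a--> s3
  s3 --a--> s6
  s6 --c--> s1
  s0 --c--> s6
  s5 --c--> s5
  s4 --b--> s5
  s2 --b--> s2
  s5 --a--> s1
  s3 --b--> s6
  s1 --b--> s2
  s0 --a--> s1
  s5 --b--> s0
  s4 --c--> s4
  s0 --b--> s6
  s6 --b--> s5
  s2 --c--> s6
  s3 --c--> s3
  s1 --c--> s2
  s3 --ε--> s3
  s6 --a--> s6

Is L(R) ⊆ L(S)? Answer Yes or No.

The string ab is in L(R) but not in L(S).
So L(R) ⊄ L(S).

No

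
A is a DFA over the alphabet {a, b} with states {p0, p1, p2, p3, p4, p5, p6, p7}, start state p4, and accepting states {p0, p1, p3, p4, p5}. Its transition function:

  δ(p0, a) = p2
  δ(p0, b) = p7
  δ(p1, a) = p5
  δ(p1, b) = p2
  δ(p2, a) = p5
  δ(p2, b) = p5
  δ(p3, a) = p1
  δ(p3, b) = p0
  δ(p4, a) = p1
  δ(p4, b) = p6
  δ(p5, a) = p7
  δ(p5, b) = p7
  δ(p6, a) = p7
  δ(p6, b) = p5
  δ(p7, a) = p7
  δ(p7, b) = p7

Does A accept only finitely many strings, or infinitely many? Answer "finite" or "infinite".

The useful states (reachable from p4 and able to reach an accepting state) are {p1, p2, p4, p5, p6}.
Restricted to these states the transition graph has no cycle, so every accepting path has bounded length and L is finite.

finite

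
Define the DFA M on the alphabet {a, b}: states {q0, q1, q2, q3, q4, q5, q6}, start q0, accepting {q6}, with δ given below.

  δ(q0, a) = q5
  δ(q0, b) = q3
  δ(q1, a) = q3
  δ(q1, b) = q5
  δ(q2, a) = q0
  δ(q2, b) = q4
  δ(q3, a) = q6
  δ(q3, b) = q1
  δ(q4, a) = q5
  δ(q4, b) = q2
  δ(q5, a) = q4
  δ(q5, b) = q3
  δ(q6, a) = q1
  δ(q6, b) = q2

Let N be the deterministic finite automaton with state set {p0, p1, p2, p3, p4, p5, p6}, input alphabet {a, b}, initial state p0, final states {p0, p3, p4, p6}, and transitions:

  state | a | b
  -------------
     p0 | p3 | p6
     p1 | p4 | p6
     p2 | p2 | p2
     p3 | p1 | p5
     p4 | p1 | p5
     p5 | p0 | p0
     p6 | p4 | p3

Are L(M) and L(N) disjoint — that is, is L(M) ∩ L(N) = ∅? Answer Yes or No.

No

The string ba is accepted by both M and N.
Hence L(M) ∩ L(N) ≠ ∅.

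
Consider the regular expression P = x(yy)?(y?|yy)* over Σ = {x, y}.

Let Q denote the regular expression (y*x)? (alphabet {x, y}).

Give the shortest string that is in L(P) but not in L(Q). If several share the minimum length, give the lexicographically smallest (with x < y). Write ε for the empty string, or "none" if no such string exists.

xy

The string xy is accepted by P but not by Q.
No shorter string lies in the difference, and xy is the lexicographically first length-2 string in L(P) \ L(Q).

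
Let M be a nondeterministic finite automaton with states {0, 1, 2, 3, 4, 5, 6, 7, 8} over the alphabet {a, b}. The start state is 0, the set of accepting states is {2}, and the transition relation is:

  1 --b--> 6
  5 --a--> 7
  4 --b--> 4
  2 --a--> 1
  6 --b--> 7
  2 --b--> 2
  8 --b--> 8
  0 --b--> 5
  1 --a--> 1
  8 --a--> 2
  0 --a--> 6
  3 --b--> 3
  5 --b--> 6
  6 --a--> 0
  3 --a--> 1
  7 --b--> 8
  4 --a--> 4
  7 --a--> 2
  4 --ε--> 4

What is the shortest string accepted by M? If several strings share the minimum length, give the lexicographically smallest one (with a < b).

aba

A breadth-first search from 0 reaches an accepting state first via the path 0 → 6 → 7 → 2 on input aba.
No string of length < 3 is accepted (BFS exhausts all shorter strings without reaching an accepting state), and aba is the lexicographically least accepting string of length 3.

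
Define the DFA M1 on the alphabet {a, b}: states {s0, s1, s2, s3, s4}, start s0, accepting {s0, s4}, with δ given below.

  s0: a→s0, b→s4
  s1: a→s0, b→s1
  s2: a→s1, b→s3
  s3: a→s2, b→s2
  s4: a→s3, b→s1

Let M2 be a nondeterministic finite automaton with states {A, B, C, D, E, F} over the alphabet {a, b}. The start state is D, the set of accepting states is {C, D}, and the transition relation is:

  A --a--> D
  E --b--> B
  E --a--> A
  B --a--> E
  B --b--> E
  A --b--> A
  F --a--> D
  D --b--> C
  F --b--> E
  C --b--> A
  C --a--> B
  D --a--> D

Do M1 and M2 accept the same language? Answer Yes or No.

Yes

Exploring the product automaton M1 × M2 from the start pair (s0, D), following both machines on each input symbol, reaches 5 state pairs: (s0, D), (s4, C), (s3, B), (s1, A), (s2, E).
M1 accepts in {s0, s4} and M2 accepts in {C, D}. In every reachable pair the two components are either both accepting — (s0, D), (s4, C) — or both non-accepting, so no string is accepted by exactly one of the machines: L(M1) \ L(M2) and L(M2) \ L(M1) are both empty.
Hence every string is accepted by M1 iff it is accepted by M2, and the two languages coincide.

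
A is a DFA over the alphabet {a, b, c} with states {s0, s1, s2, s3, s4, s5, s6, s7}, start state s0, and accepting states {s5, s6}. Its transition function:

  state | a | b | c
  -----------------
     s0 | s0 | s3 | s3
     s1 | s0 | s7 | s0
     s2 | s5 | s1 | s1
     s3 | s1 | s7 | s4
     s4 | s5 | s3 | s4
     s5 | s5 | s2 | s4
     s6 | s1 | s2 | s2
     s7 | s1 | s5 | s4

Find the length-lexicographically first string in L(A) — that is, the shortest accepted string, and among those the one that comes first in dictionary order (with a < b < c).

bbb

A breadth-first search from s0 reaches an accepting state first via the path s0 → s3 → s7 → s5 on input bbb.
No string of length < 3 is accepted (BFS exhausts all shorter strings without reaching an accepting state), and bbb is the lexicographically least accepting string of length 3.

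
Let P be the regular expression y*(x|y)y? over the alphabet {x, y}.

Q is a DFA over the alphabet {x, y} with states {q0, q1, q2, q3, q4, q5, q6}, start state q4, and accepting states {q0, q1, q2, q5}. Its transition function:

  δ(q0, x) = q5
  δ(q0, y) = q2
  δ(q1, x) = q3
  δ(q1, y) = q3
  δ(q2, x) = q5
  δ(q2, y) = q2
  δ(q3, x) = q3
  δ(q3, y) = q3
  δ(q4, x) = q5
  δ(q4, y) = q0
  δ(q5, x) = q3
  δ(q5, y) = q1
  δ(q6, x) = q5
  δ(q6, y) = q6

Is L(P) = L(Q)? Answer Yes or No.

Yes

Converting the expression P to a DFA (subset construction, then merging equivalent states) gives the minimal DFA with states {p0, p1, p2, p3, p4}, start state p0, accepting states {p1, p2, p4} and transitions p0: x→p1, y→p2; p1: x→p3, y→p4; p2: x→p1, y→p2; p3: x→p3, y→p3; p4: x→p3, y→p3.
Exploring the product automaton P × Q from the start pair (p0, q4), following both machines on each input symbol, reaches 6 state pairs: (p0, q4), (p1, q5), (p2, q0), (p3, q3), (p4, q1), (p2, q2).
P accepts in {p1, p2, p4} and Q accepts in {q0, q1, q2, q5}. In every reachable pair the two components are either both accepting — (p1, q5), (p2, q0), (p4, q1), (p2, q2) — or both non-accepting, so no string is accepted by exactly one of the machines: L(P) \ L(Q) and L(Q) \ L(P) are both empty.
Hence every string is accepted by P iff it is accepted by Q, and the two languages coincide.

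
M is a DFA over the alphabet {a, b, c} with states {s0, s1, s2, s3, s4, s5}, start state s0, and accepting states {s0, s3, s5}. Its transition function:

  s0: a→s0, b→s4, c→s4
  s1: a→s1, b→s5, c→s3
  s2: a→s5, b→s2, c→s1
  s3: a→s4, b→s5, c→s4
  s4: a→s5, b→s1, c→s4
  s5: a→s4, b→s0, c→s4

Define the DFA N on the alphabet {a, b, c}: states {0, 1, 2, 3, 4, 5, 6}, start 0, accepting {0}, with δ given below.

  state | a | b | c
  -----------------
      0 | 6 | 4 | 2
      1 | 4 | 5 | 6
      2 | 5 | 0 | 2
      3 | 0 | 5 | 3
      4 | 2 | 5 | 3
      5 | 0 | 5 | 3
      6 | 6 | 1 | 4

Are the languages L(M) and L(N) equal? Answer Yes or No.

The string a is accepted by M but rejected by N.
So L(M) ≠ L(N).

No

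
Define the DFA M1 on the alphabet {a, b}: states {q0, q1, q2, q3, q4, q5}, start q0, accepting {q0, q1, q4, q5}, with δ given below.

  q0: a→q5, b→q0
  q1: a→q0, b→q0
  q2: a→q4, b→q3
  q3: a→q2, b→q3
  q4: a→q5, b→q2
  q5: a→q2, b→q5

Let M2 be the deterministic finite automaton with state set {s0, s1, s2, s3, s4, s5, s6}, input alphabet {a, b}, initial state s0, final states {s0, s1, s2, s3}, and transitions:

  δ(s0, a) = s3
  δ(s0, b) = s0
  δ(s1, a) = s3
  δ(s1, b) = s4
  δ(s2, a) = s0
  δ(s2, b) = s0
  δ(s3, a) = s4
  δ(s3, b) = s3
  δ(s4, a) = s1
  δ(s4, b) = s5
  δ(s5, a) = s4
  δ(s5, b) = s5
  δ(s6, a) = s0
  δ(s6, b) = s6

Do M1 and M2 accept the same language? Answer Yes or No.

Yes

Exploring the product automaton M1 × M2 from the start pair (q0, s0), following both machines on each input symbol, reaches 5 state pairs: (q0, s0), (q5, s3), (q2, s4), (q4, s1), (q3, s5).
M1 accepts in {q0, q1, q4, q5} and M2 accepts in {s0, s1, s2, s3}. In every reachable pair the two components are either both accepting — (q0, s0), (q5, s3), (q4, s1) — or both non-accepting, so no string is accepted by exactly one of the machines: L(M1) \ L(M2) and L(M2) \ L(M1) are both empty.
Hence every string is accepted by M1 iff it is accepted by M2, and the two languages coincide.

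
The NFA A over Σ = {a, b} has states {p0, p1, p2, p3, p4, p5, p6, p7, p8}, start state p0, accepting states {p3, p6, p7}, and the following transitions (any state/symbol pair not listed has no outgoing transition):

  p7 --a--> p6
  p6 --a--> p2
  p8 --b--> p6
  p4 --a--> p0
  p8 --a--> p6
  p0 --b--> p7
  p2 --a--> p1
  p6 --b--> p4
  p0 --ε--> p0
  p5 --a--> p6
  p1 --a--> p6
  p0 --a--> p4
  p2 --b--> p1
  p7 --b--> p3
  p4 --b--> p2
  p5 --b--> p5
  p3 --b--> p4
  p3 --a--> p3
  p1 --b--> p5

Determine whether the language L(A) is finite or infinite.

State p0 is reachable from the start and can reach an accepting state, and it lies on the cycle p0 → p4 → p0.
Traversing that cycle any number of times yields accepted strings of unbounded length, so the language is infinite.

infinite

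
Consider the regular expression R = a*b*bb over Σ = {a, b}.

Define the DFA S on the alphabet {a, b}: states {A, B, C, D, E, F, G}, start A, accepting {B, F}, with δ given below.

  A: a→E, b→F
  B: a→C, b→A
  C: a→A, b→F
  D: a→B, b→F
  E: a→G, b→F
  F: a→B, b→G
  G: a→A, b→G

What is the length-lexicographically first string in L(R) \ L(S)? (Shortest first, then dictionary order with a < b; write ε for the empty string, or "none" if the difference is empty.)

bb

The string bb is accepted by R but not by S.
No shorter string lies in the difference, and bb is the lexicographically first length-2 string in L(R) \ L(S).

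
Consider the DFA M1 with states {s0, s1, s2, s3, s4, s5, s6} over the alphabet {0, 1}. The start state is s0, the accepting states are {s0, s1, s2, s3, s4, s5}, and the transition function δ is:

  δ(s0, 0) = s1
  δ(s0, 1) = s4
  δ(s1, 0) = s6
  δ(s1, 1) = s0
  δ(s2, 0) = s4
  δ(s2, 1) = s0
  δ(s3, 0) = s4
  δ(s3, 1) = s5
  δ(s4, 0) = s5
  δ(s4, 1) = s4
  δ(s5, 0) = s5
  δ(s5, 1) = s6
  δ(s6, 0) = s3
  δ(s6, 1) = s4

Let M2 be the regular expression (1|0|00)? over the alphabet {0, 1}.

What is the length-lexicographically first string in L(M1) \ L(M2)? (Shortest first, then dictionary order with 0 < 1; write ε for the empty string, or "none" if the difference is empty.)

01

The string 01 is accepted by M1 but not by M2.
No shorter string lies in the difference, and 01 is the lexicographically first length-2 string in L(M1) \ L(M2).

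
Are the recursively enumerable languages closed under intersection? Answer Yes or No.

Yes

Run the recogniser for L₁; if it accepts, run the recogniser for L₂ and accept if that accepts too. If either runs forever the input is never accepted, which is all a recogniser needs.
So the recursively enumerable languages are closed under intersection.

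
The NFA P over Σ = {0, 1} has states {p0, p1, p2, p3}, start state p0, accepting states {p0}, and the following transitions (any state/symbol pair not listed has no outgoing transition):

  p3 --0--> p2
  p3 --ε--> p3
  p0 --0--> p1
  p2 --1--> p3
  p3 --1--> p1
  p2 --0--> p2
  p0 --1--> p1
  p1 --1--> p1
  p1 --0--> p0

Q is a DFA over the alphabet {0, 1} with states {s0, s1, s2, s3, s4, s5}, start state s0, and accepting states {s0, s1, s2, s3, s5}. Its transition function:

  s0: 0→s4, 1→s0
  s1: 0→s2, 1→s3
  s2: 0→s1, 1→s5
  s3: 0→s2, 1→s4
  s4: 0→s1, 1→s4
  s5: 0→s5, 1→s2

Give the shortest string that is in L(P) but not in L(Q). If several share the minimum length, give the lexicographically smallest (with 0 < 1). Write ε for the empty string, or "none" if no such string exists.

The string 10 is accepted by P but not by Q.
No shorter string lies in the difference, and 10 is the lexicographically first length-2 string in L(P) \ L(Q).

10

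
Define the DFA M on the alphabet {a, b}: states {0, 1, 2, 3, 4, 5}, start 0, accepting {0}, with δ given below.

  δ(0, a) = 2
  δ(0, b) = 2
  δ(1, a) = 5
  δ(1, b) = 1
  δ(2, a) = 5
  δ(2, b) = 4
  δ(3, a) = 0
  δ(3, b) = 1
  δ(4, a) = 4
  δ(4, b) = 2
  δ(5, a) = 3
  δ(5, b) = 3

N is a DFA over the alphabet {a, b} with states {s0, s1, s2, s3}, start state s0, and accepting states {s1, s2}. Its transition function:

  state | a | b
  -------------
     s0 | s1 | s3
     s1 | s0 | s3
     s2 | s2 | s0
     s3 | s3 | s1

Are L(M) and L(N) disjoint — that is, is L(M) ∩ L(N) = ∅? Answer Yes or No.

Exploring the product automaton M × N from the start pair (0, s0), following both machines on each input symbol, reaches 13 state pairs: (0, s0), (2, s1), (2, s3), (5, s0), (4, s3), (5, s3), (4, s1), (3, s1), (3, s3), (4, s0), (1, s3), (0, s3), (1, s1).
M accepts in {0} and N accepts in {s1, s2}; no reachable pair has both components accepting, so no string drives both machines to acceptance simultaneously and L(M) ∩ L(N) = ∅.
So no string is accepted by both, and the intersection is empty.

Yes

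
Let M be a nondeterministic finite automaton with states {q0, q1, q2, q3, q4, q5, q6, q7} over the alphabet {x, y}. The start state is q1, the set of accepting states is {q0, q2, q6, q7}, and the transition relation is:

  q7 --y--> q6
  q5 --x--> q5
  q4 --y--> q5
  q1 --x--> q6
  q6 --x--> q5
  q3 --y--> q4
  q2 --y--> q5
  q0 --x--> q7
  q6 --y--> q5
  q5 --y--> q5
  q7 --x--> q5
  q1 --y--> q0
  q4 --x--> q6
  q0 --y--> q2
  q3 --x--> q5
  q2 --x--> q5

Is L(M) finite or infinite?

finite

The useful states (reachable from q1 and able to reach an accepting state) are {q0, q1, q2, q6, q7}.
Restricted to these states the transition graph has no cycle, so every accepting path has bounded length and L is finite.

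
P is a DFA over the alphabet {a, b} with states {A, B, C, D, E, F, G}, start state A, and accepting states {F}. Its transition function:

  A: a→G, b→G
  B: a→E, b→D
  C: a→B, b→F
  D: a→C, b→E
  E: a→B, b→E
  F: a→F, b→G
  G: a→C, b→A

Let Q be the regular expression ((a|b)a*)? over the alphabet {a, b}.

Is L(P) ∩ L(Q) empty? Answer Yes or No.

Converting the expression Q to a DFA (subset construction, then merging equivalent states) gives the minimal DFA with states {q0, q1, q2}, start state q0, accepting states {q0, q1} and transitions q0: a→q1, b→q1; q1: a→q1, b→q2; q2: a→q2, b→q2.
Exploring the product automaton P × Q from the start pair (A, q0), following both machines on each input symbol, reaches 12 state pairs: (A, q0), (G, q1), (C, q1), (A, q2), (B, q1), (F, q2), (G, q2), (E, q1), (D, q2), (C, q2), (E, q2), (B, q2).
P accepts in {F} and Q accepts in {q0, q1}; no reachable pair has both components accepting, so no string drives both machines to acceptance simultaneously and L(P) ∩ L(Q) = ∅.
So no string is accepted by both, and the intersection is empty.

Yes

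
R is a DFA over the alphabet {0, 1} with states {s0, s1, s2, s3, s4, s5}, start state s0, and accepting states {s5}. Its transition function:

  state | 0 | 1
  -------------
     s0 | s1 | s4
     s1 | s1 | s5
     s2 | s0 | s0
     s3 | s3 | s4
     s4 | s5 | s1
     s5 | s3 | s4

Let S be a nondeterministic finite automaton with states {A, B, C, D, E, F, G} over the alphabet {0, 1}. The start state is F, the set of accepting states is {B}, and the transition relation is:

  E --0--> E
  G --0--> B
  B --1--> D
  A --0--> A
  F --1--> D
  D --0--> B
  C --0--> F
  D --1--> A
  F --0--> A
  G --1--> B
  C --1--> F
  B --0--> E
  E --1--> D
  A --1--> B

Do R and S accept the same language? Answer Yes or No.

Exploring the product automaton R × S from the start pair (s0, F), following both machines on each input symbol, reaches 5 state pairs: (s0, F), (s1, A), (s4, D), (s5, B), (s3, E).
R accepts in {s5} and S accepts in {B}. In every reachable pair the two components are either both accepting — (s5, B) — or both non-accepting, so no string is accepted by exactly one of the machines: L(R) \ L(S) and L(S) \ L(R) are both empty.
Hence every string is accepted by R iff it is accepted by S, and the two languages coincide.

Yes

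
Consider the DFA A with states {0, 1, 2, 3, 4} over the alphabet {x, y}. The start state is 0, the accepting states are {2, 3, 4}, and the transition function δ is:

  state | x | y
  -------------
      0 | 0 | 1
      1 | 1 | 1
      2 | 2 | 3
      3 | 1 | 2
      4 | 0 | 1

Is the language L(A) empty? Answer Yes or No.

Yes

The states reachable from the start state are {0, 1}.
None of the accepting states {2, 3, 4} is reachable, so no string is accepted and L(A) = ∅.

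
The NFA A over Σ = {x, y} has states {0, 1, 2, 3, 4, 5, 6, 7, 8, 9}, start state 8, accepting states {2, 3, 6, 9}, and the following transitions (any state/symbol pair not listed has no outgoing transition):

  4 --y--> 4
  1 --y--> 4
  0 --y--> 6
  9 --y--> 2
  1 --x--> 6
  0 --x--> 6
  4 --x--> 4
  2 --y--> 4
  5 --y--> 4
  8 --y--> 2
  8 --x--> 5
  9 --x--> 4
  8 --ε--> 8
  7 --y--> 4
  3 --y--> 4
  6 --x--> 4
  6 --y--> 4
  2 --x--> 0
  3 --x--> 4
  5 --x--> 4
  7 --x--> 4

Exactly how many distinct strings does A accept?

3

The useful subgraph on states {0, 2, 6, 8} is acyclic, so L(A) is finite; the longest accepting path visits 4 useful states, giving maximum string length 3.
Counting accepting paths from 8 by length: 1 of length 1, 2 of length 3. Total 3.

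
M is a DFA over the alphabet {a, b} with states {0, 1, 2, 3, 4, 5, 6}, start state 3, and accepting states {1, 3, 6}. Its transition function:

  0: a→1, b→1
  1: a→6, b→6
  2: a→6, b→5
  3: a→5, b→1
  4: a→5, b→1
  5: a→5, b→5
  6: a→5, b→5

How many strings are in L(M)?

The useful subgraph on states {1, 3, 6} is acyclic, so L(M) is finite; the longest accepting path visits 3 useful states, giving maximum string length 2.
Counting accepting paths from 3 by length: 1 of length 0, 1 of length 1, 2 of length 2. Total 4.

4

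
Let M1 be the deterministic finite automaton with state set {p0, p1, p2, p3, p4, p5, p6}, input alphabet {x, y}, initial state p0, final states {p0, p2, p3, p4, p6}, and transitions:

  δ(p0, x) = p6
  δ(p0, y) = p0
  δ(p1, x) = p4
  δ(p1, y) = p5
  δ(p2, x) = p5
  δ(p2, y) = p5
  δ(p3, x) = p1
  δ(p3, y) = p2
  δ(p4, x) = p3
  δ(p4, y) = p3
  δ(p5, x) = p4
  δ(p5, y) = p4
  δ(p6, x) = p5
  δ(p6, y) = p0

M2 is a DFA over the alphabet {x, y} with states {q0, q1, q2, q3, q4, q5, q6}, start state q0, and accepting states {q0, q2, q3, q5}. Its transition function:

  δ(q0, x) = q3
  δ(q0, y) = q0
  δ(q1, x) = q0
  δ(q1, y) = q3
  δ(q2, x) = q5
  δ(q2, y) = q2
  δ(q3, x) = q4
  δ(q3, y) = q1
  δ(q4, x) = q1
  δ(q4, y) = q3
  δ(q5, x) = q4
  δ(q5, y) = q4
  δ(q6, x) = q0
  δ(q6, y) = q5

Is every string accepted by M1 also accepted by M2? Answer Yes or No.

The string xy is in L(M1) but not in L(M2).
So L(M1) ⊄ L(M2).

No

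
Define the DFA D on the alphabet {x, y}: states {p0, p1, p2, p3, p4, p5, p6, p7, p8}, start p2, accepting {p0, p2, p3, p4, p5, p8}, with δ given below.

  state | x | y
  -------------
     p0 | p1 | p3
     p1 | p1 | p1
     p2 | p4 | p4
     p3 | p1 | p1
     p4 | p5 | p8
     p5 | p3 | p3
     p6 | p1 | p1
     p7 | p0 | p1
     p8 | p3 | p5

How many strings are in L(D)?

The useful subgraph on states {p2, p3, p4, p5, p8} is acyclic, so L(D) is finite; the longest accepting path visits 5 useful states, giving maximum string length 4.
Counting accepting paths from p2 by length: 1 of length 0, 2 of length 1, 4 of length 2, 8 of length 3, 4 of length 4. Total 19.

19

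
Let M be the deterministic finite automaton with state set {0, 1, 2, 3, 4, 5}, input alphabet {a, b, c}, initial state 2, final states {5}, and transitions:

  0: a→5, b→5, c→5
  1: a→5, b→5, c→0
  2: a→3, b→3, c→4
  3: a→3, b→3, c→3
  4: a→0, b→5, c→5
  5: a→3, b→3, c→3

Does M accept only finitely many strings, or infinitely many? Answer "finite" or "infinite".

The useful states (reachable from 2 and able to reach an accepting state) are {0, 2, 4, 5}.
Restricted to these states the transition graph has no cycle, so every accepting path has bounded length and L is finite.

finite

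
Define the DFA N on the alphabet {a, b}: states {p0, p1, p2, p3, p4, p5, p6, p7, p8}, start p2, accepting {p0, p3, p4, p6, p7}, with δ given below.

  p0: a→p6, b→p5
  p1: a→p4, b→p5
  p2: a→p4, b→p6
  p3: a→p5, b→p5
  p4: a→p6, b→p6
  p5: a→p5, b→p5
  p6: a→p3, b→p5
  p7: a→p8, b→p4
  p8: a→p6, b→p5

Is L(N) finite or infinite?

The useful states (reachable from p2 and able to reach an accepting state) are {p2, p3, p4, p6}.
Restricted to these states the transition graph has no cycle, so every accepting path has bounded length and L is finite.

finite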